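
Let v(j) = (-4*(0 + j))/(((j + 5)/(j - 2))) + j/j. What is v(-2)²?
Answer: 841/9 ≈ 93.444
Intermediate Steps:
v(j) = 1 - 4*j*(-2 + j)/(5 + j) (v(j) = (-4*j)/(((5 + j)/(-2 + j))) + 1 = (-4*j)*((-2 + j)/(5 + j)) + 1 = -4*j*(-2 + j)/(5 + j) + 1 = 1 - 4*j*(-2 + j)/(5 + j))
v(-2)² = ((5 - 4*(-2)² + 9*(-2))/(5 - 2))² = ((5 - 4*4 - 18)/3)² = ((5 - 16 - 18)/3)² = ((⅓)*(-29))² = (-29/3)² = 841/9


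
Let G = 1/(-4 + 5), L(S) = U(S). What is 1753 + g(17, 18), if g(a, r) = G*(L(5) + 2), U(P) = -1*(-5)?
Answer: 1760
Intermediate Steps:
U(P) = 5
L(S) = 5
G = 1 (G = 1/1 = 1)
g(a, r) = 7 (g(a, r) = 1*(5 + 2) = 1*7 = 7)
1753 + g(17, 18) = 1753 + 7 = 1760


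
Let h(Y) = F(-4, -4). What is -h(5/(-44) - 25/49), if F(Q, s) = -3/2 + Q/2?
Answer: 7/2 ≈ 3.5000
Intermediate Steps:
F(Q, s) = -3/2 + Q/2 (F(Q, s) = -3*½ + Q*(½) = -3/2 + Q/2)
h(Y) = -7/2 (h(Y) = -3/2 + (½)*(-4) = -3/2 - 2 = -7/2)
-h(5/(-44) - 25/49) = -1*(-7/2) = 7/2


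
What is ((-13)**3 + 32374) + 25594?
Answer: 55771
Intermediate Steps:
((-13)**3 + 32374) + 25594 = (-2197 + 32374) + 25594 = 30177 + 25594 = 55771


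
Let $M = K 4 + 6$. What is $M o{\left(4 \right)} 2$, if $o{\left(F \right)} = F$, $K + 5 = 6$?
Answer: $80$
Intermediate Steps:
$K = 1$ ($K = -5 + 6 = 1$)
$M = 10$ ($M = 1 \cdot 4 + 6 = 4 + 6 = 10$)
$M o{\left(4 \right)} 2 = 10 \cdot 4 \cdot 2 = 40 \cdot 2 = 80$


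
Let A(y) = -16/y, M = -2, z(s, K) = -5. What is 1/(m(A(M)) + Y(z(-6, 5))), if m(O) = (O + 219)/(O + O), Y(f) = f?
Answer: 16/147 ≈ 0.10884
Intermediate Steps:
m(O) = (219 + O)/(2*O) (m(O) = (219 + O)/((2*O)) = (219 + O)*(1/(2*O)) = (219 + O)/(2*O))
1/(m(A(M)) + Y(z(-6, 5))) = 1/((219 - 16/(-2))/(2*((-16/(-2)))) - 5) = 1/((219 - 16*(-½))/(2*((-16*(-½)))) - 5) = 1/((½)*(219 + 8)/8 - 5) = 1/((½)*(⅛)*227 - 5) = 1/(227/16 - 5) = 1/(147/16) = 16/147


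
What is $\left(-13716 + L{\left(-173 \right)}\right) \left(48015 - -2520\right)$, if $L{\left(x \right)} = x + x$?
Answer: $-710623170$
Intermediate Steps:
$L{\left(x \right)} = 2 x$
$\left(-13716 + L{\left(-173 \right)}\right) \left(48015 - -2520\right) = \left(-13716 + 2 \left(-173\right)\right) \left(48015 - -2520\right) = \left(-13716 - 346\right) \left(48015 + 2520\right) = \left(-14062\right) 50535 = -710623170$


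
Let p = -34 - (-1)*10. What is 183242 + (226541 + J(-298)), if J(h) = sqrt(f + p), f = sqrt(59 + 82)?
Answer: 409783 + sqrt(-24 + sqrt(141)) ≈ 4.0978e+5 + 3.4822*I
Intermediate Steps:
f = sqrt(141) ≈ 11.874
p = -24 (p = -34 - 1*(-10) = -34 + 10 = -24)
J(h) = sqrt(-24 + sqrt(141)) (J(h) = sqrt(sqrt(141) - 24) = sqrt(-24 + sqrt(141)))
183242 + (226541 + J(-298)) = 183242 + (226541 + sqrt(-24 + sqrt(141))) = 409783 + sqrt(-24 + sqrt(141))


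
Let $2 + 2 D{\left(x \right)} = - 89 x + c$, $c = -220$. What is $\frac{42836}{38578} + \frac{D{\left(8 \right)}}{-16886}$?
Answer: $\frac{370672311}{325714054} \approx 1.138$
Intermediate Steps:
$D{\left(x \right)} = -111 - \frac{89 x}{2}$ ($D{\left(x \right)} = -1 + \frac{- 89 x - 220}{2} = -1 + \frac{-220 - 89 x}{2} = -1 - \left(110 + \frac{89 x}{2}\right) = -111 - \frac{89 x}{2}$)
$\frac{42836}{38578} + \frac{D{\left(8 \right)}}{-16886} = \frac{42836}{38578} + \frac{-111 - 356}{-16886} = 42836 \cdot \frac{1}{38578} + \left(-111 - 356\right) \left(- \frac{1}{16886}\right) = \frac{21418}{19289} - - \frac{467}{16886} = \frac{21418}{19289} + \frac{467}{16886} = \frac{370672311}{325714054}$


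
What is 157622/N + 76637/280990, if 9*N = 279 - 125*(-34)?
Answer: 398958940993/1272603710 ≈ 313.50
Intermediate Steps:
N = 4529/9 (N = (279 - 125*(-34))/9 = (279 + 4250)/9 = (1/9)*4529 = 4529/9 ≈ 503.22)
157622/N + 76637/280990 = 157622/(4529/9) + 76637/280990 = 157622*(9/4529) + 76637*(1/280990) = 1418598/4529 + 76637/280990 = 398958940993/1272603710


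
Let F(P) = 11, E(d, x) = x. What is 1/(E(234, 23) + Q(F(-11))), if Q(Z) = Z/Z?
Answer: 1/24 ≈ 0.041667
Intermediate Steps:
Q(Z) = 1
1/(E(234, 23) + Q(F(-11))) = 1/(23 + 1) = 1/24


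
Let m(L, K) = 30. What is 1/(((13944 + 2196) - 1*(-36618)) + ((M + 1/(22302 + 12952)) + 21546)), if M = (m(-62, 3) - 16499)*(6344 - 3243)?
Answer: -35254/1797815275509 ≈ -1.9609e-8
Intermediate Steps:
M = -51070369 (M = (30 - 16499)*(6344 - 3243) = -16469*3101 = -51070369)
1/(((13944 + 2196) - 1*(-36618)) + ((M + 1/(22302 + 12952)) + 21546)) = 1/(((13944 + 2196) - 1*(-36618)) + ((-51070369 + 1/(22302 + 12952)) + 21546)) = 1/((16140 + 36618) + ((-51070369 + 1/35254) + 21546)) = 1/(52758 + ((-51070369 + 1/35254) + 21546)) = 1/(52758 + (-1800434788725/35254 + 21546)) = 1/(52758 - 1799675206041/35254) = 1/(-1797815275509/35254) = -35254/1797815275509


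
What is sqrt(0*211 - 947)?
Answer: I*sqrt(947) ≈ 30.773*I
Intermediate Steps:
sqrt(0*211 - 947) = sqrt(0 - 947) = sqrt(-947) = I*sqrt(947)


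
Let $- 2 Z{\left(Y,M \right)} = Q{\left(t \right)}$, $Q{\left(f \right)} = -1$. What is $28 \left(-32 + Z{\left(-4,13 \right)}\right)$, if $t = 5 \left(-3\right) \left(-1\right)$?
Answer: $-882$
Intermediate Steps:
$t = 15$ ($t = \left(-15\right) \left(-1\right) = 15$)
$Z{\left(Y,M \right)} = \frac{1}{2}$ ($Z{\left(Y,M \right)} = \left(- \frac{1}{2}\right) \left(-1\right) = \frac{1}{2}$)
$28 \left(-32 + Z{\left(-4,13 \right)}\right) = 28 \left(-32 + \frac{1}{2}\right) = 28 \left(- \frac{63}{2}\right) = -882$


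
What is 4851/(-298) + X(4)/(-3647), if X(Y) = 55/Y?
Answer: -35391389/2173612 ≈ -16.282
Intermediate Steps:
4851/(-298) + X(4)/(-3647) = 4851/(-298) + (55/4)/(-3647) = 4851*(-1/298) + (55*(¼))*(-1/3647) = -4851/298 + (55/4)*(-1/3647) = -4851/298 - 55/14588 = -35391389/2173612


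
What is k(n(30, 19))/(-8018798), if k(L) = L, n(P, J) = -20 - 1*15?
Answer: 35/8018798 ≈ 4.3647e-6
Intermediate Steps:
n(P, J) = -35 (n(P, J) = -20 - 15 = -35)
k(n(30, 19))/(-8018798) = -35/(-8018798) = -35*(-1/8018798) = 35/8018798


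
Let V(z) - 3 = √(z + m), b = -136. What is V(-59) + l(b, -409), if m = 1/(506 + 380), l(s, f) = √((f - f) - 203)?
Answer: 3 + I*√203 + I*√46313878/886 ≈ 3.0 + 21.929*I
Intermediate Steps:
l(s, f) = I*√203 (l(s, f) = √(0 - 203) = √(-203) = I*√203)
m = 1/886 ≈ 0.0011287
V(z) = 3 + √(1/886 + z) (V(z) = 3 + √(z + 1/886) = 3 + √(1/886 + z))
V(-59) + l(b, -409) = (3 + √(886 + 784996*(-59))/886) + I*√203 = (3 + √(886 - 46314764)/886) + I*√203 = (3 + √(-46313878)/886) + I*√203 = (3 + (I*√46313878)/886) + I*√203 = (3 + I*√46313878/886) + I*√203 = 3 + I*√203 + I*√46313878/886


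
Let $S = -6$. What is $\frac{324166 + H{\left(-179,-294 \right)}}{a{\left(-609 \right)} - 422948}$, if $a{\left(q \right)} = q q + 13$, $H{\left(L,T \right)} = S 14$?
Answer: $- \frac{162041}{26027} \approx -6.2259$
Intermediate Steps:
$H{\left(L,T \right)} = -84$ ($H{\left(L,T \right)} = \left(-6\right) 14 = -84$)
$a{\left(q \right)} = 13 + q^{2}$ ($a{\left(q \right)} = q^{2} + 13 = 13 + q^{2}$)
$\frac{324166 + H{\left(-179,-294 \right)}}{a{\left(-609 \right)} - 422948} = \frac{324166 - 84}{\left(13 + \left(-609\right)^{2}\right) - 422948} = \frac{324082}{\left(13 + 370881\right) - 422948} = \frac{324082}{370894 - 422948} = \frac{324082}{-52054} = 324082 \left(- \frac{1}{52054}\right) = - \frac{162041}{26027}$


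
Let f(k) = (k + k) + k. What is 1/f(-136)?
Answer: -1/408 ≈ -0.0024510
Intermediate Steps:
f(k) = 3*k (f(k) = 2*k + k = 3*k)
1/f(-136) = 1/(3*(-136)) = 1/(-408) = -1/408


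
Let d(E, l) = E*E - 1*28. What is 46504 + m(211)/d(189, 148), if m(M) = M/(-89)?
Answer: 147728186997/3176677 ≈ 46504.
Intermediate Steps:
d(E, l) = -28 + E**2 (d(E, l) = E**2 - 28 = -28 + E**2)
m(M) = -M/89 (m(M) = M*(-1/89) = -M/89)
46504 + m(211)/d(189, 148) = 46504 + (-1/89*211)/(-28 + 189**2) = 46504 - 211/(89*(-28 + 35721)) = 46504 - 211/89/35693 = 46504 - 211/89*1/35693 = 46504 - 211/3176677 = 147728186997/3176677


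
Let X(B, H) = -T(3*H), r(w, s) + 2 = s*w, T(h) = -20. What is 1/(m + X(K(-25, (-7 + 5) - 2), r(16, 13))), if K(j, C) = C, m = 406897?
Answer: 1/406917 ≈ 2.4575e-6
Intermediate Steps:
r(w, s) = -2 + s*w
X(B, H) = 20 (X(B, H) = -1*(-20) = 20)
1/(m + X(K(-25, (-7 + 5) - 2), r(16, 13))) = 1/(406897 + 20) = 1/406917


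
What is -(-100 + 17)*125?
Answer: 10375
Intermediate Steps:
-(-100 + 17)*125 = -(-83)*125 = -1*(-10375) = 10375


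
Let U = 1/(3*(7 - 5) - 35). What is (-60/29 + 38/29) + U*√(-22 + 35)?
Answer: -22/29 - √13/29 ≈ -0.88295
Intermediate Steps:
U = -1/29 (U = 1/(3*2 - 35) = 1/(6 - 35) = 1/(-29) = -1/29 ≈ -0.034483)
(-60/29 + 38/29) + U*√(-22 + 35) = (-60/29 + 38/29) - √(-22 + 35)/29 = (-60*1/29 + 38*(1/29)) - √13/29 = (-60/29 + 38/29) - √13/29 = -22/29 - √13/29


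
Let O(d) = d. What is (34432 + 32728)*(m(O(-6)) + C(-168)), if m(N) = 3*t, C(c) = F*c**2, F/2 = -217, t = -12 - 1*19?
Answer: -822663592440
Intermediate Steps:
t = -31 (t = -12 - 19 = -31)
F = -434 (F = 2*(-217) = -434)
C(c) = -434*c**2
m(N) = -93 (m(N) = 3*(-31) = -93)
(34432 + 32728)*(m(O(-6)) + C(-168)) = (34432 + 32728)*(-93 - 434*(-168)**2) = 67160*(-93 - 434*28224) = 67160*(-93 - 12249216) = 67160*(-12249309) = -822663592440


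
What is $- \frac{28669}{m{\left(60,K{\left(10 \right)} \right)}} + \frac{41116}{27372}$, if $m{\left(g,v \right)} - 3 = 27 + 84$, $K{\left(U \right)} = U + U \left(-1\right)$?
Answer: $- \frac{65003387}{260034} \approx -249.98$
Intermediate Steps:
$K{\left(U \right)} = 0$ ($K{\left(U \right)} = U - U = 0$)
$m{\left(g,v \right)} = 114$ ($m{\left(g,v \right)} = 3 + \left(27 + 84\right) = 3 + 111 = 114$)
$- \frac{28669}{m{\left(60,K{\left(10 \right)} \right)}} + \frac{41116}{27372} = - \frac{28669}{114} + \frac{41116}{27372} = \left(-28669\right) \frac{1}{114} + 41116 \cdot \frac{1}{27372} = - \frac{28669}{114} + \frac{10279}{6843} = - \frac{65003387}{260034}$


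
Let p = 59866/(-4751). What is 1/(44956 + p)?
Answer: 4751/213526090 ≈ 2.2250e-5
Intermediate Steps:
p = -59866/4751 (p = 59866*(-1/4751) = -59866/4751 ≈ -12.601)
1/(44956 + p) = 1/(44956 - 59866/4751) = 1/(213526090/4751) = 4751/213526090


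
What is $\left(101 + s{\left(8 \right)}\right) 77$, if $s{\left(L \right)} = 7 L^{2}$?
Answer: $42273$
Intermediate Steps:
$\left(101 + s{\left(8 \right)}\right) 77 = \left(101 + 7 \cdot 8^{2}\right) 77 = \left(101 + 7 \cdot 64\right) 77 = \left(101 + 448\right) 77 = 549 \cdot 77 = 42273$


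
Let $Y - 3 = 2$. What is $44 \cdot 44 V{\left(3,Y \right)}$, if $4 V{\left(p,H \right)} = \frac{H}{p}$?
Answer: $\frac{2420}{3} \approx 806.67$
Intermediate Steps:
$Y = 5$ ($Y = 3 + 2 = 5$)
$V{\left(p,H \right)} = \frac{H}{4 p}$ ($V{\left(p,H \right)} = \frac{H \frac{1}{p}}{4} = \frac{H}{4 p}$)
$44 \cdot 44 V{\left(3,Y \right)} = 44 \cdot 44 \cdot \frac{1}{4} \cdot 5 \cdot \frac{1}{3} = 1936 \cdot \frac{1}{4} \cdot 5 \cdot \frac{1}{3} = 1936 \cdot \frac{5}{12} = \frac{2420}{3}$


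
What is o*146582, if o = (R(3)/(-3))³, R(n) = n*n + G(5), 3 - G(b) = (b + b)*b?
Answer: 8043247504/27 ≈ 2.9790e+8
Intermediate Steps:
G(b) = 3 - 2*b² (G(b) = 3 - (b + b)*b = 3 - 2*b*b = 3 - 2*b²)
R(n) = -47 + n² (R(n) = n*n + (3 - 2*5²) = n² + (3 - 2*25) = n² + (3 - 50) = n² - 47 = -47 + n²)
o = 54872/27 (o = ((-47 + 3²)/(-3))³ = ((-47 + 9)*(-⅓))³ = (-38*(-⅓))³ = (38/3)³ = 54872/27 ≈ 2032.3)
o*146582 = (54872/27)*146582 = 8043247504/27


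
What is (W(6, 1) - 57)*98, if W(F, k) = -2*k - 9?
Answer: -6664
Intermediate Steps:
W(F, k) = -9 - 2*k
(W(6, 1) - 57)*98 = ((-9 - 2*1) - 57)*98 = ((-9 - 2) - 57)*98 = (-11 - 57)*98 = -68*98 = -6664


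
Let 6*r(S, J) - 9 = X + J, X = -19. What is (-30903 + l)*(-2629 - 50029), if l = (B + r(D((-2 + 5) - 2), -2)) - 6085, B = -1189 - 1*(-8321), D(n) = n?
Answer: 1572262564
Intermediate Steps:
r(S, J) = -5/3 + J/6 (r(S, J) = 3/2 + (-19 + J)/6 = 3/2 + (-19/6 + J/6) = -5/3 + J/6)
B = 7132 (B = -1189 + 8321 = 7132)
l = 1045 (l = (7132 + (-5/3 + (⅙)*(-2))) - 6085 = (7132 + (-5/3 - ⅓)) - 6085 = (7132 - 2) - 6085 = 7130 - 6085 = 1045)
(-30903 + l)*(-2629 - 50029) = (-30903 + 1045)*(-2629 - 50029) = -29858*(-52658) = 1572262564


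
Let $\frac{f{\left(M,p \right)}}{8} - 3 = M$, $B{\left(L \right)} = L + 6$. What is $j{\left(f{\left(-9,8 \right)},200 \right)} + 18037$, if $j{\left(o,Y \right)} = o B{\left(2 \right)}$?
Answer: $17653$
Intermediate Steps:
$B{\left(L \right)} = 6 + L$
$f{\left(M,p \right)} = 24 + 8 M$
$j{\left(o,Y \right)} = 8 o$ ($j{\left(o,Y \right)} = o \left(6 + 2\right) = o 8 = 8 o$)
$j{\left(f{\left(-9,8 \right)},200 \right)} + 18037 = 8 \left(24 + 8 \left(-9\right)\right) + 18037 = 8 \left(24 - 72\right) + 18037 = 8 \left(-48\right) + 18037 = -384 + 18037 = 17653$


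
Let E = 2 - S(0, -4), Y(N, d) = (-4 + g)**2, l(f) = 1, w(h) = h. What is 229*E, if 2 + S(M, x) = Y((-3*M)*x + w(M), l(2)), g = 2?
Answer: 0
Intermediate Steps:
Y(N, d) = 4 (Y(N, d) = (-4 + 2)**2 = (-2)**2 = 4)
S(M, x) = 2 (S(M, x) = -2 + 4 = 2)
E = 0 (E = 2 - 1*2 = 2 - 2 = 0)
229*E = 229*0 = 0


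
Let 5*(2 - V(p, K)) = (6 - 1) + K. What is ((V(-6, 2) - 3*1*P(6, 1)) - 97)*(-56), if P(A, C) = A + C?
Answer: 32872/5 ≈ 6574.4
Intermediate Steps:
V(p, K) = 1 - K/5 (V(p, K) = 2 - ((6 - 1) + K)/5 = 2 - (5 + K)/5 = 2 + (-1 - K/5) = 1 - K/5)
((V(-6, 2) - 3*1*P(6, 1)) - 97)*(-56) = (((1 - ⅕*2) - 3*1*(6 + 1)) - 97)*(-56) = (((1 - ⅖) - 3*7) - 97)*(-56) = ((⅗ - 1*21) - 97)*(-56) = ((⅗ - 21) - 97)*(-56) = (-102/5 - 97)*(-56) = -587/5*(-56) = 32872/5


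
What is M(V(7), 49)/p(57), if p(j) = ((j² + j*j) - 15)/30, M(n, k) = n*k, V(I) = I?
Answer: 3430/2161 ≈ 1.5872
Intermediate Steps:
M(n, k) = k*n
p(j) = -½ + j²/15 (p(j) = ((j² + j²) - 15)*(1/30) = (2*j² - 15)*(1/30) = (-15 + 2*j²)*(1/30) = -½ + j²/15)
M(V(7), 49)/p(57) = (49*7)/(-½ + (1/15)*57²) = 343/(-½ + (1/15)*3249) = 343/(-½ + 1083/5) = 343/(2161/10) = 343*(10/2161) = 3430/2161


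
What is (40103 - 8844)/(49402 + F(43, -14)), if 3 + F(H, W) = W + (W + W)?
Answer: 31259/49357 ≈ 0.63332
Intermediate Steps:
F(H, W) = -3 + 3*W (F(H, W) = -3 + (W + (W + W)) = -3 + (W + 2*W) = -3 + 3*W)
(40103 - 8844)/(49402 + F(43, -14)) = (40103 - 8844)/(49402 + (-3 + 3*(-14))) = 31259/(49402 + (-3 - 42)) = 31259/(49402 - 45) = 31259/49357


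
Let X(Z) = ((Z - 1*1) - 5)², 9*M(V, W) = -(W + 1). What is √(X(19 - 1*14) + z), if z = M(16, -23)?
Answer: √31/3 ≈ 1.8559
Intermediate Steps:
M(V, W) = -⅑ - W/9 (M(V, W) = (-(W + 1))/9 = (-(1 + W))/9 = (-1 - W)/9 = -⅑ - W/9)
z = 22/9 (z = -⅑ - ⅑*(-23) = -⅑ + 23/9 = 22/9 ≈ 2.4444)
X(Z) = (-6 + Z)² (X(Z) = ((Z - 1) - 5)² = ((-1 + Z) - 5)² = (-6 + Z)²)
√(X(19 - 1*14) + z) = √((-6 + (19 - 1*14))² + 22/9) = √((-6 + (19 - 14))² + 22/9) = √((-6 + 5)² + 22/9) = √((-1)² + 22/9) = √(1 + 22/9) = √(31/9) = √31/3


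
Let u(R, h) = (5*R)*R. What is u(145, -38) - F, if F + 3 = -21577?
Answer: 126705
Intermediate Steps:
F = -21580 (F = -3 - 21577 = -21580)
u(R, h) = 5*R²
u(145, -38) - F = 5*145² - 1*(-21580) = 5*21025 + 21580 = 105125 + 21580 = 126705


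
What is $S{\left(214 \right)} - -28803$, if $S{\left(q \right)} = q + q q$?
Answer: $74813$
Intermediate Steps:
$S{\left(q \right)} = q + q^{2}$
$S{\left(214 \right)} - -28803 = 214 \left(1 + 214\right) - -28803 = 214 \cdot 215 + 28803 = 46010 + 28803 = 74813$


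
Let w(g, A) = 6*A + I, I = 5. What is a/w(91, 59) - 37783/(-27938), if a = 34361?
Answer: 973541715/10029742 ≈ 97.065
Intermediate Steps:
w(g, A) = 5 + 6*A (w(g, A) = 6*A + 5 = 5 + 6*A)
a/w(91, 59) - 37783/(-27938) = 34361/(5 + 6*59) - 37783/(-27938) = 34361/(5 + 354) - 37783*(-1/27938) = 34361/359 + 37783/27938 = 973541715/10029742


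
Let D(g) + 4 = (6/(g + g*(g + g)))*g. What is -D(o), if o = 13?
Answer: 34/9 ≈ 3.7778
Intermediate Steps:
D(g) = -4 + 6*g/(g + 2*g²) (D(g) = -4 + (6/(g + g*(g + g)))*g = -4 + (6/(g + g*(2*g)))*g = -4 + (6/(g + 2*g²))*g = -4 + 6*g/(g + 2*g²))
-D(o) = -2*(1 - 4*13)/(1 + 2*13) = -2*(1 - 52)/(1 + 26) = -2*(-51)/27 = -1*(-34/9) = 34/9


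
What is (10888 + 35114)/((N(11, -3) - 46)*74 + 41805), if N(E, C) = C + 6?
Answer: 46002/38623 ≈ 1.1911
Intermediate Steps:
N(E, C) = 6 + C
(10888 + 35114)/((N(11, -3) - 46)*74 + 41805) = (10888 + 35114)/(((6 - 3) - 46)*74 + 41805) = 46002/((3 - 46)*74 + 41805) = 46002/(-43*74 + 41805) = 46002/(-3182 + 41805) = 46002/38623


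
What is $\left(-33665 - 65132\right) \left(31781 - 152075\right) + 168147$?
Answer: $11884854465$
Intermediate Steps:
$\left(-33665 - 65132\right) \left(31781 - 152075\right) + 168147 = \left(-98797\right) \left(-120294\right) + 168147 = 11884686318 + 168147 = 11884854465$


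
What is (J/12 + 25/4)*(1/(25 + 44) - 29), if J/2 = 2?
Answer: -39500/207 ≈ -190.82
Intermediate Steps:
J = 4 (J = 2*2 = 4)
(J/12 + 25/4)*(1/(25 + 44) - 29) = (4/12 + 25/4)*(1/(25 + 44) - 29) = (4*(1/12) + 25*(1/4))*(1/69 - 29) = (1/3 + 25/4)*(1/69 - 29) = (79/12)*(-2000/69) = -39500/207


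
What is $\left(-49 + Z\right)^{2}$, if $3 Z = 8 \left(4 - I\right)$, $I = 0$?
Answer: $\frac{13225}{9} \approx 1469.4$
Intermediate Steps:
$Z = \frac{32}{3}$ ($Z = \frac{8 \left(4 - 0\right)}{3} = \frac{8 \left(4 + 0\right)}{3} = \frac{8 \cdot 4}{3} = \frac{1}{3} \cdot 32 = \frac{32}{3} \approx 10.667$)
$\left(-49 + Z\right)^{2} = \left(-49 + \frac{32}{3}\right)^{2} = \left(- \frac{115}{3}\right)^{2} = \frac{13225}{9}$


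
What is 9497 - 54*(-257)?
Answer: 23375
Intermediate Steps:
9497 - 54*(-257) = 9497 + 13878 = 23375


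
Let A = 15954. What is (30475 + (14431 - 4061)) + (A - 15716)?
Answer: 41083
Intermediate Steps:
(30475 + (14431 - 4061)) + (A - 15716) = (30475 + (14431 - 4061)) + (15954 - 15716) = (30475 + 10370) + 238 = 40845 + 238 = 41083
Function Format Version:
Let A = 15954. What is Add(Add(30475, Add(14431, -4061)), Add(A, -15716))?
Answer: 41083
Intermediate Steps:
Add(Add(30475, Add(14431, -4061)), Add(A, -15716)) = Add(Add(30475, Add(14431, -4061)), Add(15954, -15716)) = Add(Add(30475, 10370), 238) = Add(40845, 238) = 41083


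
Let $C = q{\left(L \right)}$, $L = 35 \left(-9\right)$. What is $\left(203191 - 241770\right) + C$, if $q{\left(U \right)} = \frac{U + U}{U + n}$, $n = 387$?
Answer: $- \frac{154351}{4} \approx -38588.0$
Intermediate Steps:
$L = -315$
$q{\left(U \right)} = \frac{2 U}{387 + U}$ ($q{\left(U \right)} = \frac{U + U}{U + 387} = \frac{2 U}{387 + U}$)
$C = - \frac{35}{4}$ ($C = 2 \left(-315\right) \frac{1}{387 - 315} = 2 \left(-315\right) \frac{1}{72} = - \frac{35}{4} \approx -8.75$)
$\left(203191 - 241770\right) + C = \left(203191 - 241770\right) - \frac{35}{4} = -38579 - \frac{35}{4} = - \frac{154351}{4}$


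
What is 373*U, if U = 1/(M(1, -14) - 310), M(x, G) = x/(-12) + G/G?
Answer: -4476/3709 ≈ -1.2068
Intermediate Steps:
M(x, G) = 1 - x/12 (M(x, G) = x*(-1/12) + 1 = -x/12 + 1 = 1 - x/12)
U = -12/3709 (U = 1/((1 - 1/12*1) - 310) = 1/((1 - 1/12) - 310) = 1/(11/12 - 310) = 1/(-3709/12) = -12/3709 ≈ -0.0032354)
373*U = 373*(-12/3709) = -4476/3709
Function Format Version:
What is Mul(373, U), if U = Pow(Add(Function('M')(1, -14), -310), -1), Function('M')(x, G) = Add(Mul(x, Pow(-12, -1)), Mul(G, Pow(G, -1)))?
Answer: Rational(-4476, 3709) ≈ -1.2068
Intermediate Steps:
Function('M')(x, G) = Add(1, Mul(Rational(-1, 12), x)) (Function('M')(x, G) = Add(Mul(x, Rational(-1, 12)), 1) = Add(Mul(Rational(-1, 12), x), 1) = Add(1, Mul(Rational(-1, 12), x)))
U = Rational(-12, 3709) (U = Pow(Add(Add(1, Mul(Rational(-1, 12), 1)), -310), -1) = Pow(Add(Add(1, Rational(-1, 12)), -310), -1) = Pow(Add(Rational(11, 12), -310), -1) = Pow(Rational(-3709, 12), -1) = Rational(-12, 3709) ≈ -0.0032354)
Mul(373, U) = Mul(373, Rational(-12, 3709)) = Rational(-4476, 3709)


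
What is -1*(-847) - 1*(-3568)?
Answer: 4415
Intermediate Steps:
-1*(-847) - 1*(-3568) = 847 + 3568 = 4415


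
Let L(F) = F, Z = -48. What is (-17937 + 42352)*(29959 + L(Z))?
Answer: 730277065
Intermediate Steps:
(-17937 + 42352)*(29959 + L(Z)) = (-17937 + 42352)*(29959 - 48) = 24415*29911 = 730277065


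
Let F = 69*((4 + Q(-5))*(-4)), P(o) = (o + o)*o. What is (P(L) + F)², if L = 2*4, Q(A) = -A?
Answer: 5550736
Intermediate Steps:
L = 8
P(o) = 2*o² (P(o) = (2*o)*o = 2*o²)
F = -2484 (F = 69*((4 - 1*(-5))*(-4)) = 69*((4 + 5)*(-4)) = 69*(9*(-4)) = 69*(-36) = -2484)
(P(L) + F)² = (2*8² - 2484)² = (2*64 - 2484)² = (128 - 2484)² = (-2356)² = 5550736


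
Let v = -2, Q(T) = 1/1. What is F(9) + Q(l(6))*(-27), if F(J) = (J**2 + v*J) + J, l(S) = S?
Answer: 45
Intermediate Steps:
Q(T) = 1
F(J) = J**2 - J (F(J) = (J**2 - 2*J) + J = J**2 - J)
F(9) + Q(l(6))*(-27) = 9*(-1 + 9) + 1*(-27) = 9*8 - 27 = 72 - 27 = 45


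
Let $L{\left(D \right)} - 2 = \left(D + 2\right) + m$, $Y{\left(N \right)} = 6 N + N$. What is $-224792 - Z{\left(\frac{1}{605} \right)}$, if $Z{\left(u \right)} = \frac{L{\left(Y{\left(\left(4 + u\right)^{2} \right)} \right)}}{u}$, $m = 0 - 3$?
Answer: $- \frac{177393872}{605} \approx -2.9321 \cdot 10^{5}$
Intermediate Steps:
$m = -3$ ($m = 0 - 3 = -3$)
$Y{\left(N \right)} = 7 N$
$L{\left(D \right)} = 1 + D$ ($L{\left(D \right)} = 2 + \left(\left(D + 2\right) - 3\right) = 2 + \left(\left(2 + D\right) - 3\right) = 2 + \left(-1 + D\right) = 1 + D$)
$Z{\left(u \right)} = \frac{1 + 7 \left(4 + u\right)^{2}}{u}$
$-224792 - Z{\left(\frac{1}{605} \right)} = -224792 - \frac{1 + 7 \left(4 + \frac{1}{605}\right)^{2}}{\frac{1}{605}} = -224792 - \frac{1}{\frac{1}{605}} \left(1 + 7 \left(4 + \frac{1}{605}\right)^{2}\right) = -224792 - 605 \left(1 + 7 \left(\frac{2421}{605}\right)^{2}\right) = -224792 - 605 \left(1 + 7 \cdot \frac{5861241}{366025}\right) = -224792 - 605 \left(1 + \frac{41028687}{366025}\right) = -224792 - 605 \cdot \frac{41394712}{366025} = -224792 - \frac{41394712}{605} = - \frac{177393872}{605}$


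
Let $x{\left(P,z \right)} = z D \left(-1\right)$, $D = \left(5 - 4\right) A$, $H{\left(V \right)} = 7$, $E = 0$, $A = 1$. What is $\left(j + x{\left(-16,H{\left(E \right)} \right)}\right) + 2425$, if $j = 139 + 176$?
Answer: $2733$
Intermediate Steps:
$j = 315$
$D = 1$ ($D = \left(5 - 4\right) 1 = 1 \cdot 1 = 1$)
$x{\left(P,z \right)} = - z$ ($x{\left(P,z \right)} = z 1 \left(-1\right) = z \left(-1\right) = - z$)
$\left(j + x{\left(-16,H{\left(E \right)} \right)}\right) + 2425 = \left(315 - 7\right) + 2425 = 308 + 2425 = 2733$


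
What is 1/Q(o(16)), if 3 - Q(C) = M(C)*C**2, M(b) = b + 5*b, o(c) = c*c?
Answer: -1/100663293 ≈ -9.9341e-9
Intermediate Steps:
o(c) = c**2
M(b) = 6*b
Q(C) = 3 - 6*C**3 (Q(C) = 3 - 6*C*C**2 = 3 - 6*C**3)
1/Q(o(16)) = 1/(3 - 6*(16**2)**3) = 1/(3 - 6*256**3) = 1/(3 - 6*16777216) = 1/(3 - 100663296) = 1/(-100663293) = -1/100663293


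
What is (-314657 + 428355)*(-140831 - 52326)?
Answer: -21961564586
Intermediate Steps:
(-314657 + 428355)*(-140831 - 52326) = 113698*(-193157) = -21961564586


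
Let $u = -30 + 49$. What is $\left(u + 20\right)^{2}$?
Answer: $1521$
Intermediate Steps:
$u = 19$
$\left(u + 20\right)^{2} = \left(19 + 20\right)^{2} = 39^{2} = 1521$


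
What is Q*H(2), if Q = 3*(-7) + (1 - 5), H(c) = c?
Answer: -50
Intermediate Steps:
Q = -25 (Q = -21 - 4 = -25)
Q*H(2) = -25*2 = -50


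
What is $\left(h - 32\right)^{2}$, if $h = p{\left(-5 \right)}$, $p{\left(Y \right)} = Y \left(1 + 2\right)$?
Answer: $2209$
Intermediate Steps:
$p{\left(Y \right)} = 3 Y$ ($p{\left(Y \right)} = Y 3 = 3 Y$)
$h = -15$ ($h = 3 \left(-5\right) = -15$)
$\left(h - 32\right)^{2} = \left(-15 - 32\right)^{2} = \left(-47\right)^{2} = 2209$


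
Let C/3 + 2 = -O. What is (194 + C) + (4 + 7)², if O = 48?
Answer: 165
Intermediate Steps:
C = -150 (C = -6 + 3*(-1*48) = -6 + 3*(-48) = -6 - 144 = -150)
(194 + C) + (4 + 7)² = (194 - 150) + (4 + 7)² = 44 + 11² = 44 + 121 = 165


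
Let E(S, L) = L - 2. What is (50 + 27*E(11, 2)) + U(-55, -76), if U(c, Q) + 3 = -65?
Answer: -18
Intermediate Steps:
E(S, L) = -2 + L
U(c, Q) = -68 (U(c, Q) = -3 - 65 = -68)
(50 + 27*E(11, 2)) + U(-55, -76) = (50 + 27*(-2 + 2)) - 68 = (50 + 27*0) - 68 = (50 + 0) - 68 = 50 - 68 = -18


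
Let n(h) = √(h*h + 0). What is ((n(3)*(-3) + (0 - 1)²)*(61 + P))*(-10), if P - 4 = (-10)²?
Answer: 13200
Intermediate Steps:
n(h) = √(h²) (n(h) = √(h² + 0) = √(h²))
P = 104 (P = 4 + (-10)² = 4 + 100 = 104)
((n(3)*(-3) + (0 - 1)²)*(61 + P))*(-10) = ((√(3²)*(-3) + (0 - 1)²)*(61 + 104))*(-10) = ((√9*(-3) + (-1)²)*165)*(-10) = ((3*(-3) + 1)*165)*(-10) = ((-9 + 1)*165)*(-10) = -8*165*(-10) = -1320*(-10) = 13200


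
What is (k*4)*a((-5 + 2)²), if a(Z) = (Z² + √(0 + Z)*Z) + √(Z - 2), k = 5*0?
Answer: 0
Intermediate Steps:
k = 0
a(Z) = Z² + Z^(3/2) + √(-2 + Z) (a(Z) = (Z² + √Z*Z) + √(-2 + Z) = (Z² + Z^(3/2)) + √(-2 + Z) = Z² + Z^(3/2) + √(-2 + Z))
(k*4)*a((-5 + 2)²) = (0*4)*(((-5 + 2)²)² + ((-5 + 2)²)^(3/2) + √(-2 + (-5 + 2)²)) = 0*(((-3)²)² + ((-3)²)^(3/2) + √(-2 + (-3)²)) = 0*(9² + 9^(3/2) + √(-2 + 9)) = 0*(81 + 27 + √7) = 0*(108 + √7) = 0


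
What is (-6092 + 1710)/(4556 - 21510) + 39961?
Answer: 48393084/1211 ≈ 39961.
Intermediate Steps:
(-6092 + 1710)/(4556 - 21510) + 39961 = -4382/(-16954) + 39961 = -4382*(-1/16954) + 39961 = 313/1211 + 39961 = 48393084/1211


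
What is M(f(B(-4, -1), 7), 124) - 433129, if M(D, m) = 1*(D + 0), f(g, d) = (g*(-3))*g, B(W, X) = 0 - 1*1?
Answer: -433132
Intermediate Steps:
B(W, X) = -1 (B(W, X) = 0 - 1 = -1)
f(g, d) = -3*g**2 (f(g, d) = (-3*g)*g = -3*g**2)
M(D, m) = D (M(D, m) = 1*D = D)
M(f(B(-4, -1), 7), 124) - 433129 = -3*(-1)**2 - 433129 = -3*1 - 433129 = -3 - 433129 = -433132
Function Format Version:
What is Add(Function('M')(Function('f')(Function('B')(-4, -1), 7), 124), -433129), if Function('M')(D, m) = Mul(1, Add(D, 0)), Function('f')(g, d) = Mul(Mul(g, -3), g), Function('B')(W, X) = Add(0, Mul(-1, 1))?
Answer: -433132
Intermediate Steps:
Function('B')(W, X) = -1 (Function('B')(W, X) = Add(0, -1) = -1)
Function('f')(g, d) = Mul(-3, Pow(g, 2)) (Function('f')(g, d) = Mul(Mul(-3, g), g) = Mul(-3, Pow(g, 2)))
Function('M')(D, m) = D (Function('M')(D, m) = Mul(1, D) = D)
Add(Function('M')(Function('f')(Function('B')(-4, -1), 7), 124), -433129) = Add(Mul(-3, Pow(-1, 2)), -433129) = Add(Mul(-3, 1), -433129) = Add(-3, -433129) = -433132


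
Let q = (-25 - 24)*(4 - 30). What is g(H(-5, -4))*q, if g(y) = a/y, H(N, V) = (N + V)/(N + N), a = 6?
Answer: 25480/3 ≈ 8493.3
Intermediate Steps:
H(N, V) = (N + V)/(2*N) (H(N, V) = (N + V)/((2*N)) = (N + V)*(1/(2*N)) = (N + V)/(2*N))
g(y) = 6/y
q = 1274 (q = -49*(-26) = 1274)
g(H(-5, -4))*q = (6/(((½)*(-5 - 4)/(-5))))*1274 = (6/(((½)*(-⅕)*(-9))))*1274 = (6/(9/10))*1274 = (6*(10/9))*1274 = (20/3)*1274 = 25480/3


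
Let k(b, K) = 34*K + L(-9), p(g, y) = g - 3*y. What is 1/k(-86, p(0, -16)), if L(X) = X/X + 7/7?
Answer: 1/1634 ≈ 0.00061200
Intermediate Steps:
L(X) = 2 (L(X) = 1 + 7*(1/7) = 1 + 1 = 2)
k(b, K) = 2 + 34*K (k(b, K) = 34*K + 2 = 2 + 34*K)
1/k(-86, p(0, -16)) = 1/(2 + 34*(0 - 3*(-16))) = 1/(2 + 34*(0 + 48)) = 1/(2 + 34*48) = 1/(2 + 1632) = 1/1634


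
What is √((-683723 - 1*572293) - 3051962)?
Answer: I*√4307978 ≈ 2075.6*I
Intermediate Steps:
√((-683723 - 1*572293) - 3051962) = √((-683723 - 572293) - 3051962) = √(-1256016 - 3051962) = √(-4307978) = I*√4307978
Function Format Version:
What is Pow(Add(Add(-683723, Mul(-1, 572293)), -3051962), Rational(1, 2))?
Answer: Mul(I, Pow(4307978, Rational(1, 2))) ≈ Mul(2075.6, I)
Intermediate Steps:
Pow(Add(Add(-683723, Mul(-1, 572293)), -3051962), Rational(1, 2)) = Pow(Add(Add(-683723, -572293), -3051962), Rational(1, 2)) = Pow(Add(-1256016, -3051962), Rational(1, 2)) = Pow(-4307978, Rational(1, 2)) = Mul(I, Pow(4307978, Rational(1, 2)))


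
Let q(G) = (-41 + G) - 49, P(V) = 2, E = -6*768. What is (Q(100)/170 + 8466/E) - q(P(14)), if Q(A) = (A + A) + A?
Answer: 1147981/13056 ≈ 87.927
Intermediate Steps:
E = -4608
q(G) = -90 + G
Q(A) = 3*A (Q(A) = 2*A + A = 3*A)
(Q(100)/170 + 8466/E) - q(P(14)) = ((3*100)/170 + 8466/(-4608)) - (-90 + 2) = (300*(1/170) + 8466*(-1/4608)) - 1*(-88) = (30/17 - 1411/768) + 88 = -947/13056 + 88 = 1147981/13056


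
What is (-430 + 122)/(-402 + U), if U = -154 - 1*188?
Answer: 77/186 ≈ 0.41398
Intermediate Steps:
U = -342 (U = -154 - 188 = -342)
(-430 + 122)/(-402 + U) = (-430 + 122)/(-402 - 342) = -308/(-744) = -308*(-1/744) = 77/186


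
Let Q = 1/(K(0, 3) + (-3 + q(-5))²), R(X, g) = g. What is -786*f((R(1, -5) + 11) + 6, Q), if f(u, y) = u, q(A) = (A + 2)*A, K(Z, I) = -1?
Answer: -9432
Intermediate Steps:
q(A) = A*(2 + A) (q(A) = (2 + A)*A = A*(2 + A))
Q = 1/143 (Q = 1/(-1 + (-3 - 5*(2 - 5))²) = 1/(-1 + (-3 - 5*(-3))²) = 1/(-1 + (-3 + 15)²) = 1/(-1 + 12²) = 1/(-1 + 144) = 1/143 ≈ 0.0069930)
-786*f((R(1, -5) + 11) + 6, Q) = -786*((-5 + 11) + 6) = -786*(6 + 6) = -786*12 = -9432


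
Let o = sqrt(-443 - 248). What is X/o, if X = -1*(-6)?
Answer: -6*I*sqrt(691)/691 ≈ -0.22825*I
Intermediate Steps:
X = 6
o = I*sqrt(691) (o = sqrt(-691) = I*sqrt(691) ≈ 26.287*I)
X/o = 6/((I*sqrt(691))) = 6*(-I*sqrt(691)/691) = -6*I*sqrt(691)/691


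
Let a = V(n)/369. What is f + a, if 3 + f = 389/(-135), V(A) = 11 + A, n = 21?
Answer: -32074/5535 ≈ -5.7948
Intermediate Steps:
a = 32/369 (a = (11 + 21)/369 = 32*(1/369) = 32/369 ≈ 0.086721)
f = -794/135 (f = -3 + 389/(-135) = -3 + 389*(-1/135) = -3 - 389/135 = -794/135 ≈ -5.8815)
f + a = -794/135 + 32/369 = -32074/5535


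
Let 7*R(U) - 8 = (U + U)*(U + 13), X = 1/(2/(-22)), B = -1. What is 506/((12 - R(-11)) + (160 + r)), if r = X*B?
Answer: 3542/1317 ≈ 2.6894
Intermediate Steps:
X = -11 (X = 1/(2*(-1/22)) = 1/(-1/11) = -11)
R(U) = 8/7 + 2*U*(13 + U)/7 (R(U) = 8/7 + ((U + U)*(U + 13))/7 = 8/7 + ((2*U)*(13 + U))/7 = 8/7 + (2*U*(13 + U))/7 = 8/7 + 2*U*(13 + U)/7)
r = 11 (r = -11*(-1) = 11)
506/((12 - R(-11)) + (160 + r)) = 506/((12 - (8/7 + (2/7)*(-11)² + (26/7)*(-11))) + (160 + 11)) = 506/((12 - (8/7 + (2/7)*121 - 286/7)) + 171) = 506/((12 - (8/7 + 242/7 - 286/7)) + 171) = 506/((12 - 1*(-36/7)) + 171) = 506/((12 + 36/7) + 171) = 506/(120/7 + 171) = 506/(1317/7) = 506*(7/1317) = 3542/1317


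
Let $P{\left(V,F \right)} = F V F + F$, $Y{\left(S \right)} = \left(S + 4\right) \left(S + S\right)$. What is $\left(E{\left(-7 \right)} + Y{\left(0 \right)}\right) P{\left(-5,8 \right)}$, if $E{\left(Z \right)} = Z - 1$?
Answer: $2496$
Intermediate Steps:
$Y{\left(S \right)} = 2 S \left(4 + S\right)$ ($Y{\left(S \right)} = \left(4 + S\right) 2 S = 2 S \left(4 + S\right)$)
$E{\left(Z \right)} = -1 + Z$ ($E{\left(Z \right)} = Z - 1 = -1 + Z$)
$P{\left(V,F \right)} = F + V F^{2}$ ($P{\left(V,F \right)} = V F^{2} + F = F + V F^{2}$)
$\left(E{\left(-7 \right)} + Y{\left(0 \right)}\right) P{\left(-5,8 \right)} = \left(\left(-1 - 7\right) + 2 \cdot 0 \left(4 + 0\right)\right) 8 \left(1 + 8 \left(-5\right)\right) = \left(-8 + 2 \cdot 0 \cdot 4\right) 8 \left(1 - 40\right) = \left(-8 + 0\right) 8 \left(-39\right) = \left(-8\right) \left(-312\right) = 2496$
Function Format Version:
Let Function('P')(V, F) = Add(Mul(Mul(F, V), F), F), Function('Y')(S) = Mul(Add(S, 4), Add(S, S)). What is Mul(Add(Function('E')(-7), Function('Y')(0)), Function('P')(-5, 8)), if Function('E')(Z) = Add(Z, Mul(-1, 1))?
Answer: 2496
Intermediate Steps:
Function('Y')(S) = Mul(2, S, Add(4, S)) (Function('Y')(S) = Mul(Add(4, S), Mul(2, S)) = Mul(2, S, Add(4, S)))
Function('E')(Z) = Add(-1, Z) (Function('E')(Z) = Add(Z, -1) = Add(-1, Z))
Function('P')(V, F) = Add(F, Mul(V, Pow(F, 2))) (Function('P')(V, F) = Add(Mul(V, Pow(F, 2)), F) = Add(F, Mul(V, Pow(F, 2))))
Mul(Add(Function('E')(-7), Function('Y')(0)), Function('P')(-5, 8)) = Mul(Add(Add(-1, -7), Mul(2, 0, Add(4, 0))), Mul(8, Add(1, Mul(8, -5)))) = Mul(Add(-8, Mul(2, 0, 4)), Mul(8, Add(1, -40))) = Mul(Add(-8, 0), Mul(8, -39)) = Mul(-8, -312) = 2496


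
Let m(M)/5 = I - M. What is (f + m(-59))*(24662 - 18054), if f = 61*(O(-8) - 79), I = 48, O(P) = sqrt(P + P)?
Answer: -28308672 + 1612352*I ≈ -2.8309e+7 + 1.6124e+6*I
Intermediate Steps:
O(P) = sqrt(2)*sqrt(P) (O(P) = sqrt(2*P) = sqrt(2)*sqrt(P))
f = -4819 + 244*I (f = 61*(sqrt(2)*sqrt(-8) - 79) = 61*(sqrt(2)*(2*I*sqrt(2)) - 79) = 61*(4*I - 79) = 61*(-79 + 4*I) = -4819 + 244*I ≈ -4819.0 + 244.0*I)
m(M) = 240 - 5*M (m(M) = 5*(48 - M) = 240 - 5*M)
(f + m(-59))*(24662 - 18054) = ((-4819 + 244*I) + (240 - 5*(-59)))*(24662 - 18054) = ((-4819 + 244*I) + (240 + 295))*6608 = ((-4819 + 244*I) + 535)*6608 = (-4284 + 244*I)*6608 = -28308672 + 1612352*I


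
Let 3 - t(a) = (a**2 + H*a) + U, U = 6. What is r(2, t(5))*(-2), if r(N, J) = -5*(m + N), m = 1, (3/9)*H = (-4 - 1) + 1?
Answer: 30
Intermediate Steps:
H = -12 (H = 3*((-4 - 1) + 1) = 3*(-5 + 1) = 3*(-4) = -12)
t(a) = -3 - a**2 + 12*a (t(a) = 3 - ((a**2 - 12*a) + 6) = 3 - (6 + a**2 - 12*a) = 3 + (-6 - a**2 + 12*a) = -3 - a**2 + 12*a)
r(N, J) = -5 - 5*N (r(N, J) = -5*(1 + N) = -5 - 5*N)
r(2, t(5))*(-2) = (-5 - 5*2)*(-2) = (-5 - 10)*(-2) = -15*(-2) = 30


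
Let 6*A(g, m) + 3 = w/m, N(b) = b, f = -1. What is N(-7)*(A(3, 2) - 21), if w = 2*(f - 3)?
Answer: 931/6 ≈ 155.17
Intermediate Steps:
w = -8 (w = 2*(-1 - 3) = 2*(-4) = -8)
A(g, m) = -½ - 4/(3*m) (A(g, m) = -½ + (-8/m)/6 = -½ - 4/(3*m))
N(-7)*(A(3, 2) - 21) = -7*((⅙)*(-8 - 3*2)/2 - 21) = -7*((⅙)*(½)*(-8 - 6) - 21) = -7*((⅙)*(½)*(-14) - 21) = -7*(-7/6 - 21) = -7*(-133/6) = 931/6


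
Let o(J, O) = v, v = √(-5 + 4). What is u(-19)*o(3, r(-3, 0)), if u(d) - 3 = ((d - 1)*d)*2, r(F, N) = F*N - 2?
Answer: 763*I ≈ 763.0*I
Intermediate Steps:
v = I (v = √(-1) = I ≈ 1.0*I)
r(F, N) = -2 + F*N
u(d) = 3 + 2*d*(-1 + d) (u(d) = 3 + ((d - 1)*d)*2 = 3 + ((-1 + d)*d)*2 = 3 + (d*(-1 + d))*2 = 3 + 2*d*(-1 + d))
o(J, O) = I
u(-19)*o(3, r(-3, 0)) = (3 - 2*(-19) + 2*(-19)²)*I = (3 + 38 + 2*361)*I = (3 + 38 + 722)*I = 763*I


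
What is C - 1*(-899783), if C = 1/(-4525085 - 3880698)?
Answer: 7563380645088/8405783 ≈ 8.9978e+5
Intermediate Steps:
C = -1/8405783 (C = 1/(-8405783) = -1/8405783 ≈ -1.1897e-7)
C - 1*(-899783) = -1/8405783 - 1*(-899783) = -1/8405783 + 899783 = 7563380645088/8405783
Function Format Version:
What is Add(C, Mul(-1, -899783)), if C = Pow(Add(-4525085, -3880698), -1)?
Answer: Rational(7563380645088, 8405783) ≈ 8.9978e+5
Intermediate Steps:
C = Rational(-1, 8405783) (C = Pow(-8405783, -1) = Rational(-1, 8405783) ≈ -1.1897e-7)
Add(C, Mul(-1, -899783)) = Add(Rational(-1, 8405783), Mul(-1, -899783)) = Add(Rational(-1, 8405783), 899783) = Rational(7563380645088, 8405783)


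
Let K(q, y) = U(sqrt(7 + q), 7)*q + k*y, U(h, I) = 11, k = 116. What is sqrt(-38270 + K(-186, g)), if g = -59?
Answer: 6*I*sqrt(1310) ≈ 217.16*I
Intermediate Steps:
K(q, y) = 11*q + 116*y
sqrt(-38270 + K(-186, g)) = sqrt(-38270 + (11*(-186) + 116*(-59))) = sqrt(-38270 + (-2046 - 6844)) = sqrt(-38270 - 8890) = sqrt(-47160) = 6*I*sqrt(1310)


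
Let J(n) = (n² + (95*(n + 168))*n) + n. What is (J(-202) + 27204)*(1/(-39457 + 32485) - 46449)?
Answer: -116626345483057/3486 ≈ -3.3456e+10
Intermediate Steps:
J(n) = n + n² + n*(15960 + 95*n) (J(n) = (n² + (95*(168 + n))*n) + n = (n² + (15960 + 95*n)*n) + n = (n² + n*(15960 + 95*n)) + n = n + n² + n*(15960 + 95*n))
(J(-202) + 27204)*(1/(-39457 + 32485) - 46449) = (-202*(15961 + 96*(-202)) + 27204)*(1/(-39457 + 32485) - 46449) = (-202*(15961 - 19392) + 27204)*(1/(-6972) - 46449) = (-202*(-3431) + 27204)*(-1/6972 - 46449) = (693062 + 27204)*(-323842429/6972) = 720266*(-323842429/6972) = -116626345483057/3486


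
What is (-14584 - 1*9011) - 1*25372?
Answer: -48967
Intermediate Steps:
(-14584 - 1*9011) - 1*25372 = (-14584 - 9011) - 25372 = -23595 - 25372 = -48967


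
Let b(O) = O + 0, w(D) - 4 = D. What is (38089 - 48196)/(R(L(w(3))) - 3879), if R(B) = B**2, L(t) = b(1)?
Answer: 10107/3878 ≈ 2.6062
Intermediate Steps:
w(D) = 4 + D
b(O) = O
L(t) = 1
(38089 - 48196)/(R(L(w(3))) - 3879) = (38089 - 48196)/(1**2 - 3879) = -10107/(1 - 3879) = -10107/(-3878) = -10107*(-1/3878) = 10107/3878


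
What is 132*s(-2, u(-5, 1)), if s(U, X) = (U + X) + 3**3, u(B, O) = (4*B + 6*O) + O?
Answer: 1584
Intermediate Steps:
u(B, O) = 4*B + 7*O
s(U, X) = 27 + U + X (s(U, X) = (U + X) + 27 = 27 + U + X)
132*s(-2, u(-5, 1)) = 132*(27 - 2 + (4*(-5) + 7*1)) = 132*(27 - 2 + (-20 + 7)) = 132*(27 - 2 - 13) = 132*12 = 1584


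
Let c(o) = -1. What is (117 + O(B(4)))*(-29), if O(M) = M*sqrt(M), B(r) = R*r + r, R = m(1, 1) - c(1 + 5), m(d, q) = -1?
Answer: -3625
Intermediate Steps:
R = 0 (R = -1 - 1*(-1) = -1 + 1 = 0)
B(r) = r (B(r) = 0*r + r = 0 + r = r)
O(M) = M**(3/2)
(117 + O(B(4)))*(-29) = (117 + 4**(3/2))*(-29) = (117 + 8)*(-29) = 125*(-29) = -3625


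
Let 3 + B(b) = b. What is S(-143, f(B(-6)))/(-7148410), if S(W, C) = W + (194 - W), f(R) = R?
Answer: -97/3574205 ≈ -2.7139e-5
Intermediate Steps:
B(b) = -3 + b
S(W, C) = 194
S(-143, f(B(-6)))/(-7148410) = 194/(-7148410) = 194*(-1/7148410) = -97/3574205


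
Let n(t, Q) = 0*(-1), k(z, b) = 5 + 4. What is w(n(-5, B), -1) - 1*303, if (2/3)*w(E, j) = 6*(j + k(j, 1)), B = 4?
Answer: -231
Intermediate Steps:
k(z, b) = 9
n(t, Q) = 0
w(E, j) = 81 + 9*j (w(E, j) = 3*(6*(j + 9))/2 = 3*(6*(9 + j))/2 = 3*(54 + 6*j)/2 = 81 + 9*j)
w(n(-5, B), -1) - 1*303 = (81 + 9*(-1)) - 1*303 = (81 - 9) - 303 = 72 - 303 = -231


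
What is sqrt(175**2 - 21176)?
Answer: sqrt(9449) ≈ 97.206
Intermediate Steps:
sqrt(175**2 - 21176) = sqrt(30625 - 21176) = sqrt(9449)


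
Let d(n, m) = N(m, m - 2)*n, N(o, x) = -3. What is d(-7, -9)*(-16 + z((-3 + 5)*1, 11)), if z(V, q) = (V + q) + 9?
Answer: 126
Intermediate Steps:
d(n, m) = -3*n
z(V, q) = 9 + V + q
d(-7, -9)*(-16 + z((-3 + 5)*1, 11)) = (-3*(-7))*(-16 + (9 + (-3 + 5)*1 + 11)) = 21*(-16 + (9 + 2*1 + 11)) = 21*(-16 + (9 + 2 + 11)) = 21*(-16 + 22) = 21*6 = 126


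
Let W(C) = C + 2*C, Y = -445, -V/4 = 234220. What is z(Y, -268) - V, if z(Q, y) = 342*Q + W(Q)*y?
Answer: 1142470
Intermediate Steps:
V = -936880 (V = -4*234220 = -936880)
W(C) = 3*C
z(Q, y) = 342*Q + 3*Q*y (z(Q, y) = 342*Q + (3*Q)*y = 342*Q + 3*Q*y)
z(Y, -268) - V = 3*(-445)*(114 - 268) - 1*(-936880) = 3*(-445)*(-154) + 936880 = 205590 + 936880 = 1142470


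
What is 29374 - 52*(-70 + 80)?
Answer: 28854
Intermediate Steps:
29374 - 52*(-70 + 80) = 29374 - 52*10 = 29374 - 520 = 28854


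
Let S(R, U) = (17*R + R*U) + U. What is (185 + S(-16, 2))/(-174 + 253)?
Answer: -117/79 ≈ -1.4810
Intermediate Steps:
S(R, U) = U + 17*R + R*U
(185 + S(-16, 2))/(-174 + 253) = (185 + (2 + 17*(-16) - 16*2))/(-174 + 253) = (185 + (2 - 272 - 32))/79 = (185 - 302)*(1/79) = -117*1/79 = -117/79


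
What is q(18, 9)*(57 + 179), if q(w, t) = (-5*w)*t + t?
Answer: -189036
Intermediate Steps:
q(w, t) = t - 5*t*w (q(w, t) = -5*t*w + t = t - 5*t*w)
q(18, 9)*(57 + 179) = (9*(1 - 5*18))*(57 + 179) = (9*(1 - 90))*236 = (9*(-89))*236 = -801*236 = -189036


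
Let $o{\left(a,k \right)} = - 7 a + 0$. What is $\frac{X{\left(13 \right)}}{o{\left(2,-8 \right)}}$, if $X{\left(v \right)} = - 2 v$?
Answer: $\frac{13}{7} \approx 1.8571$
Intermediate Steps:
$o{\left(a,k \right)} = - 7 a$
$\frac{X{\left(13 \right)}}{o{\left(2,-8 \right)}} = \frac{\left(-2\right) 13}{\left(-7\right) 2} = \frac{1}{-14} \left(-26\right) = \left(- \frac{1}{14}\right) \left(-26\right) = \frac{13}{7}$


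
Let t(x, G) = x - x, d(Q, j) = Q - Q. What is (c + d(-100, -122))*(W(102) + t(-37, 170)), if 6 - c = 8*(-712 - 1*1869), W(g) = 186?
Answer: 3841644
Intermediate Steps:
d(Q, j) = 0
t(x, G) = 0
c = 20654 (c = 6 - 8*(-712 - 1*1869) = 6 - 8*(-712 - 1869) = 6 - 8*(-2581) = 6 - 1*(-20648) = 6 + 20648 = 20654)
(c + d(-100, -122))*(W(102) + t(-37, 170)) = (20654 + 0)*(186 + 0) = 20654*186 = 3841644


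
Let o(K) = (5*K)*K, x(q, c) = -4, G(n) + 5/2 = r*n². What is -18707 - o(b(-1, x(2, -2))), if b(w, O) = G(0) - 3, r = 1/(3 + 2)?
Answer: -75433/4 ≈ -18858.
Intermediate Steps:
r = ⅕ (r = 1/5 = ⅕ ≈ 0.20000)
G(n) = -5/2 + n²/5
b(w, O) = -11/2 (b(w, O) = (-5/2 + (⅕)*0²) - 3 = (-5/2 + (⅕)*0) - 3 = (-5/2 + 0) - 3 = -5/2 - 3 = -11/2)
o(K) = 5*K²
-18707 - o(b(-1, x(2, -2))) = -18707 - 5*(-11/2)² = -18707 - 5*121/4 = -18707 - 1*605/4 = -18707 - 605/4 = -75433/4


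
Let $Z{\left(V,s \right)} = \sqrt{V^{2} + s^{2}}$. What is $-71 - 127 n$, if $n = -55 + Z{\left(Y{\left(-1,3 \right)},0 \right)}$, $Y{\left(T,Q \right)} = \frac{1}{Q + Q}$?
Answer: $\frac{41357}{6} \approx 6892.8$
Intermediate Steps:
$Y{\left(T,Q \right)} = \frac{1}{2 Q}$
$n = - \frac{329}{6}$ ($n = -55 + \sqrt{\left(\frac{1}{2 \cdot 3}\right)^{2} + 0^{2}} = -55 + \sqrt{\left(\frac{1}{2} \cdot \frac{1}{3}\right)^{2} + 0} = -55 + \sqrt{\left(\frac{1}{6}\right)^{2} + 0} = -55 + \sqrt{\frac{1}{36} + 0} = -55 + \sqrt{\frac{1}{36}} = -55 + \frac{1}{6} = - \frac{329}{6} \approx -54.833$)
$-71 - 127 n = -71 - - \frac{41783}{6} = -71 + \frac{41783}{6} = \frac{41357}{6}$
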